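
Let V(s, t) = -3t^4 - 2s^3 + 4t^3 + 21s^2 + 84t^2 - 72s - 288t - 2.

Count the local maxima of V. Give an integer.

V separates as a function of s plus a function of t, so ∇V=0 decouples.
∂V/∂s = -6(s - 4)(s - 3) = 0 at s ∈ {3, 4}; ∂V/∂t = -12(t - 3)(t - 2)(t + 4) = 0 at t ∈ {-4, 2, 3}.
The Hessian is diagonal: diag(V_ss, V_tt). Second derivatives: V_ss(3)=6, V_ss(4)=-6; V_tt(-4)=-504, V_tt(2)=72, V_tt(3)=-84.
Local maxima occur where both diagonal entries negative: (4, -4), (4, 3). Count: 2.

2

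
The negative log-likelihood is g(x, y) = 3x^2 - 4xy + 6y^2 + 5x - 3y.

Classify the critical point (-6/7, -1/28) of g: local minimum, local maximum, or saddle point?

The Hessian of g is constant: H = [[6, -4], [-4, 12]].
det(H) = 6·12 − (-4)² = 56.
det(H) > 0 and tr(H) = 18 > 0, so H is positive definite and the point is a local minimum.

local minimum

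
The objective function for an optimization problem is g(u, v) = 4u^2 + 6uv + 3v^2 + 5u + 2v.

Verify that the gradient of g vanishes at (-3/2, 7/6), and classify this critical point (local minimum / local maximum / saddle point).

∇g = (8u + 6v + 5, 6u + 6v + 2); substituting (-3/2, 7/6) gives ∇g = (0, 0), so (-3/2, 7/6) is indeed a critical point.
The Hessian of g is constant: H = [[8, 6], [6, 6]].
det(H) = 8·6 − 6² = 12.
det(H) > 0 and tr(H) = 14 > 0, so H is positive definite and the point is a local minimum.

local minimum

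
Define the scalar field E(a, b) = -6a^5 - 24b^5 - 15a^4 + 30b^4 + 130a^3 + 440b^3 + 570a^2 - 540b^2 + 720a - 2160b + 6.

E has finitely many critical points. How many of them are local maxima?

E separates as a function of a plus a function of b, so ∇E=0 decouples.
∂E/∂a = -30(a - 4)(a + 1)(a + 2)(a + 3) = 0 at a ∈ {-3, -2, -1, 4}; ∂E/∂b = -120(b - 3)(b - 2)(b + 1)(b + 3) = 0 at b ∈ {-3, -1, 2, 3}.
The Hessian is diagonal: diag(E_aa, E_bb). Second derivatives: E_aa(-3)=420, E_aa(-2)=-180, E_aa(-1)=300, E_aa(4)=-6300; E_bb(-3)=7200, E_bb(-1)=-2880, E_bb(2)=1800, E_bb(3)=-2880.
Local maxima occur where both diagonal entries negative: (-2, -1), (-2, 3), (4, -1), (4, 3). Count: 4.

4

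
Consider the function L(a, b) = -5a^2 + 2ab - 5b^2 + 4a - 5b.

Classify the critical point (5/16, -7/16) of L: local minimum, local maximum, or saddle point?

The Hessian of L is constant: H = [[-10, 2], [2, -10]].
det(H) = (-10)·(-10) − 2² = 96.
det(H) > 0 and tr(H) = -20 < 0, so H is negative definite and the point is a local maximum.

local maximum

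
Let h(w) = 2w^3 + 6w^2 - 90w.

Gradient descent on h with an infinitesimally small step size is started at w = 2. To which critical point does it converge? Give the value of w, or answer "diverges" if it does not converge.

3

h'(w) = 6(w - 3)(w + 5), so h'(2) = -42.
Gradient descent moves in the -h' direction, i.e. w is increasing.
The nearest critical point in that direction is w = 3, where h'' = 48 > 0 (a local minimum). The iterate converges there.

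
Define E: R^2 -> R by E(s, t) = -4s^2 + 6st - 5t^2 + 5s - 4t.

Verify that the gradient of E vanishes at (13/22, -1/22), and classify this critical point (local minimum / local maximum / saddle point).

local maximum

∇E = (-8s + 6t + 5, 6s - 10t - 4); substituting (13/22, -1/22) gives ∇E = (0, 0), so (13/22, -1/22) is indeed a critical point.
The Hessian of E is constant: H = [[-8, 6], [6, -10]].
det(H) = (-8)·(-10) − 6² = 44.
det(H) > 0 and tr(H) = -18 < 0, so H is negative definite and the point is a local maximum.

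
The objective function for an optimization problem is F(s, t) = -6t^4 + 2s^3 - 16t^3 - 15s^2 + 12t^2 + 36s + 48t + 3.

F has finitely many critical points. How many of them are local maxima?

2

F separates as a function of s plus a function of t, so ∇F=0 decouples.
∂F/∂s = 6(s - 3)(s - 2) = 0 at s ∈ {2, 3}; ∂F/∂t = -24(t - 1)(t + 1)(t + 2) = 0 at t ∈ {-2, -1, 1}.
The Hessian is diagonal: diag(F_ss, F_tt). Second derivatives: F_ss(2)=-6, F_ss(3)=6; F_tt(-2)=-72, F_tt(-1)=48, F_tt(1)=-144.
Local maxima occur where both diagonal entries negative: (2, -2), (2, 1). Count: 2.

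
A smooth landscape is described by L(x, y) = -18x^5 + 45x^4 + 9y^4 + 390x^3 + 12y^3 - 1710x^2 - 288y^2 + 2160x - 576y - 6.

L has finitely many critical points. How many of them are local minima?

L separates as a function of x plus a function of y, so ∇L=0 decouples.
∂L/∂x = -90(x - 3)(x - 2)(x - 1)(x + 4) = 0 at x ∈ {-4, 1, 2, 3}; ∂L/∂y = 36(y - 4)(y + 1)(y + 4) = 0 at y ∈ {-4, -1, 4}.
The Hessian is diagonal: diag(L_xx, L_yy). Second derivatives: L_xx(-4)=18900, L_xx(1)=-900, L_xx(2)=540, L_xx(3)=-1260; L_yy(-4)=864, L_yy(-1)=-540, L_yy(4)=1440.
Local minima occur where both diagonal entries positive: (-4, -4), (-4, 4), (2, -4), (2, 4). Count: 4.

4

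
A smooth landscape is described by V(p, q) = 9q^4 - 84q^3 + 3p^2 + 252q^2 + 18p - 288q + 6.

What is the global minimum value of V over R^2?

-213

V(p,q) separates as A(p) + B(q) + 6, so its minimum is min A + min B + 6.
A'(p) = 6p + 18 vanishes at p ∈ {-3}; B'(q) = 36(q - 4)(q - 2)(q - 1) vanishes at q ∈ {1, 2, 4}.
Local minima of A (where A''>0): A(-3)=-27. Local minima of B: B(1)=-111, B(4)=-192.
So the global minimum of V is A(-3) + B(4) + 6 = -27 − 192 + 6 = -213, attained at (-3, 4).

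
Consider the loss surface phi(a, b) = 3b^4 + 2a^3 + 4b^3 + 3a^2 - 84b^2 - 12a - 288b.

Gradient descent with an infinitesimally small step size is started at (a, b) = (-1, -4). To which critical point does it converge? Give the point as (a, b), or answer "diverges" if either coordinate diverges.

phi is separable, so gradient descent decouples: a follows -∂phi/∂a, b follows -∂phi/∂b.
∂phi/∂a = 6(a - 1)(a + 2); at a=-1 this is -12, so a increases.
∂phi/∂b = 12(b - 4)(b + 2)(b + 3); at b=-4 this is -192, so b increases.
a converges to its nearest critical value 1 (a local min of the a-part); b converges to -3. The iterate converges to (1, -3).

(1, -3)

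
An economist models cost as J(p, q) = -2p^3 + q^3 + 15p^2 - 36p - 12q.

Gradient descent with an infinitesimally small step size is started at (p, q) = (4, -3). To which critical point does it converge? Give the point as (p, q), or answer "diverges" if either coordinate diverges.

J is separable, so gradient descent decouples: p follows -∂J/∂p, q follows -∂J/∂q.
∂J/∂p = -6(p - 3)(p - 2); at p=4 this is -12, so p increases.
∂J/∂q = 3(q - 2)(q + 2); at q=-3 this is 15, so q decreases.
The p-coordinate has no critical point in that direction and runs off to infinity.

diverges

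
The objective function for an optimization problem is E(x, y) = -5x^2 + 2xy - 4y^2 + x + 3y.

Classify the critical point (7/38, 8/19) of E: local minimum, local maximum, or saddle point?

local maximum

The Hessian of E is constant: H = [[-10, 2], [2, -8]].
det(H) = (-10)·(-8) − 2² = 76.
det(H) > 0 and tr(H) = -18 < 0, so H is negative definite and the point is a local maximum.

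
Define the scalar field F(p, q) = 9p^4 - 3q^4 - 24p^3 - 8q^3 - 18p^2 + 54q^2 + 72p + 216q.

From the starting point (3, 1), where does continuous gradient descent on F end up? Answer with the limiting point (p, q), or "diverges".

(2, -2)

F is separable, so gradient descent decouples: p follows -∂F/∂p, q follows -∂F/∂q.
∂F/∂p = 36(p - 2)(p - 1)(p + 1); at p=3 this is 288, so p decreases.
∂F/∂q = -12(q - 3)(q + 2)(q + 3); at q=1 this is 288, so q decreases.
p converges to its nearest critical value 2 (a local min of the p-part); q converges to -2. The iterate converges to (2, -2).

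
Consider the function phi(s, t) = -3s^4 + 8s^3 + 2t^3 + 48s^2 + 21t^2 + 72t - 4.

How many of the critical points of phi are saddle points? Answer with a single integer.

3

phi separates as a function of s plus a function of t, so ∇phi=0 decouples.
∂phi/∂s = -12s(s - 4)(s + 2) = 0 at s ∈ {-2, 0, 4}; ∂phi/∂t = 6(t + 3)(t + 4) = 0 at t ∈ {-4, -3}.
The Hessian is diagonal: diag(phi_ss, phi_tt). Second derivatives: phi_ss(-2)=-144, phi_ss(0)=96, phi_ss(4)=-288; phi_tt(-4)=-6, phi_tt(-3)=6.
Saddle points occur where the two diagonal entries have opposite signs: (-2, -3), (0, -4), (4, -3). Count: 3.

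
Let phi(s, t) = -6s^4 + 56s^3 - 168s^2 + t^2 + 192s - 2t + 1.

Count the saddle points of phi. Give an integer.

2

phi separates as a function of s plus a function of t, so ∇phi=0 decouples.
∂phi/∂s = -24(s - 4)(s - 2)(s - 1) = 0 at s ∈ {1, 2, 4}; ∂phi/∂t = 2(t - 1) = 0 at t ∈ {1}.
The Hessian is diagonal: diag(phi_ss, phi_tt). Second derivatives: phi_ss(1)=-72, phi_ss(2)=48, phi_ss(4)=-144; phi_tt(1)=2.
Saddle points occur where the two diagonal entries have opposite signs: (1, 1), (4, 1). Count: 2.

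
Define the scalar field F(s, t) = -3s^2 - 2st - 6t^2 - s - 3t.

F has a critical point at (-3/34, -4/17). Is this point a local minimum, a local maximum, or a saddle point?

The Hessian of F is constant: H = [[-6, -2], [-2, -12]].
det(H) = (-6)·(-12) − (-2)² = 68.
det(H) > 0 and tr(H) = -18 < 0, so H is negative definite and the point is a local maximum.

local maximum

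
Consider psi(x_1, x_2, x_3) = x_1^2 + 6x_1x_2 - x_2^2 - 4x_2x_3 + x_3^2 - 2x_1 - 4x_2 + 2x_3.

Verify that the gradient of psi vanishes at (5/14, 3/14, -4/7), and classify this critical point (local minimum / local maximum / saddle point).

∇psi = (2x_1 + 6x_2 - 2, 6x_1 - 2x_2 - 4x_3 - 4, -4x_2 + 2x_3 + 2); substituting (5/14, 3/14, -4/7) gives ∇psi = (0, 0, 0), so (5/14, 3/14, -4/7) is indeed a critical point.
The Hessian is constant: H = [[2, 6, 0], [6, -2, -4], [0, -4, 2]].
Leading principal minors: Δ₁ = 2, Δ₂ = -40, Δ₃ = -112.
The minors fit neither the all-positive nor the alternating-sign pattern, so H is indefinite: a saddle point.

saddle point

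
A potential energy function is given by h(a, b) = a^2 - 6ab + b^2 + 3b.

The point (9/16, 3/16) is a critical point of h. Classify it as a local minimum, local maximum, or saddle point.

saddle point

The Hessian of h is constant: H = [[2, -6], [-6, 2]].
det(H) = 2·2 − (-6)² = -32.
Since det(H) < 0, H is indefinite and the critical point is a saddle point.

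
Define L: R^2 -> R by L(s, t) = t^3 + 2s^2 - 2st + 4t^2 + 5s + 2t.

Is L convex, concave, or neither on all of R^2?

neither

The term t^3 is cubic, so the Hessian is not constant.
∂²L/∂t² = 6t + 8, which takes both signs as t varies (negative for sufficiently negative t). A diagonal entry of the Hessian changing sign means the Hessian is neither positive- nor negative-semidefinite on all of R^2.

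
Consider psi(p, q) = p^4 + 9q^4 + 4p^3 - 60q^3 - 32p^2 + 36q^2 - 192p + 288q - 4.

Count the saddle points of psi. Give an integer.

psi separates as a function of p plus a function of q, so ∇psi=0 decouples.
∂psi/∂p = 4(p - 4)(p + 3)(p + 4) = 0 at p ∈ {-4, -3, 4}; ∂psi/∂q = 36(q - 4)(q - 2)(q + 1) = 0 at q ∈ {-1, 2, 4}.
The Hessian is diagonal: diag(psi_pp, psi_qq). Second derivatives: psi_pp(-4)=32, psi_pp(-3)=-28, psi_pp(4)=224; psi_qq(-1)=540, psi_qq(2)=-216, psi_qq(4)=360.
Saddle points occur where the two diagonal entries have opposite signs: (-4, 2), (-3, -1), (-3, 4), (4, 2). Count: 4.

4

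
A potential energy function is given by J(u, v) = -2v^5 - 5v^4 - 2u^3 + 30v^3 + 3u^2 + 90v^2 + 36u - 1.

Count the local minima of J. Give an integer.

2

J separates as a function of u plus a function of v, so ∇J=0 decouples.
∂J/∂u = -6(u - 3)(u + 2) = 0 at u ∈ {-2, 3}; ∂J/∂v = -10v(v - 3)(v + 2)(v + 3) = 0 at v ∈ {-3, -2, 0, 3}.
The Hessian is diagonal: diag(J_uu, J_vv). Second derivatives: J_uu(-2)=30, J_uu(3)=-30; J_vv(-3)=180, J_vv(-2)=-100, J_vv(0)=180, J_vv(3)=-900.
Local minima occur where both diagonal entries positive: (-2, -3), (-2, 0). Count: 2.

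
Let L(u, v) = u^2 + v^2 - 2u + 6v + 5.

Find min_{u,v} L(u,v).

-5

L(u,v) separates as P(u) + Q(v) + 5, so its minimum is min P + min Q + 5.
P'(u) = 2u - 2 vanishes at u ∈ {1}; Q'(v) = 2v + 6 vanishes at v ∈ {-3}.
Local minima of P (where P''>0): P(1)=-1. Local minima of Q: Q(-3)=-9.
So the global minimum of L is P(1) + Q(-3) + 5 = -1 − 9 + 5 = -5, attained at (1, -3).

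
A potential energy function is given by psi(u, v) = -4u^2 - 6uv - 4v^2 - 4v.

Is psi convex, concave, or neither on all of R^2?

psi is quadratic, so its Hessian is the constant matrix H = [[-8, -6], [-6, -8]].
det(H) = 28, tr(H) = -16.
det(H) > 0 and tr(H) < 0, so H is negative definite everywhere: concave.

concave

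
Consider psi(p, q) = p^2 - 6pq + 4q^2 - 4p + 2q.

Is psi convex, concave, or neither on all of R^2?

psi is quadratic, so its Hessian is the constant matrix H = [[2, -6], [-6, 8]].
det(H) = -20, tr(H) = 10.
det(H) < 0, so H is indefinite: neither convex nor concave.

neither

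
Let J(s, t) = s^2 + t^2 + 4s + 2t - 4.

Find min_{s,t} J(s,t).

J(s,t) separates as P(s) + Q(t) − 4, so its minimum is min P + min Q − 4.
P'(s) = 2s + 4 vanishes at s ∈ {-2}; Q'(t) = 2(t + 1) vanishes at t ∈ {-1}.
Local minima of P (where P''>0): P(-2)=-4. Local minima of Q: Q(-1)=-1.
So the global minimum of J is P(-2) + Q(-1) − 4 = -4 − 1 − 4 = -9, attained at (-2, -1).

-9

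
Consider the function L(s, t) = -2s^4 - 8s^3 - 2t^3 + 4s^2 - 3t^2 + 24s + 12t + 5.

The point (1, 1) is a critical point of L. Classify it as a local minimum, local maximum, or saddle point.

The mixed partial ∂²L/∂s∂t is 0, so the Hessian at any point is diag(L_ss, L_tt) = diag(8(-3s^2 - 6s + 1), -6(2t + 1)).
At (1, 1): H = diag(-64, -18).
Both eigenvalues are negative, so H is negative definite: a local maximum.

local maximum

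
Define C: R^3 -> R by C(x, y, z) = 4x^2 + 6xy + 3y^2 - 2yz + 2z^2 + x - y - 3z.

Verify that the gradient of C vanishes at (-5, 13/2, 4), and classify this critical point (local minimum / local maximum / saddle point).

local minimum

∇C = (8x + 6y + 1, 6x + 6y - 2z - 1, -2y + 4z - 3); substituting (-5, 13/2, 4) gives ∇C = (0, 0, 0), so (-5, 13/2, 4) is indeed a critical point.
The Hessian is constant: H = [[8, 6, 0], [6, 6, -2], [0, -2, 4]].
Leading principal minors: Δ₁ = 8, Δ₂ = 12, Δ₃ = 16.
All leading minors are positive, so H is positive definite: a local minimum.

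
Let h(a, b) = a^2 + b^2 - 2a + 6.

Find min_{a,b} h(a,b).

5

h(a,b) separates as P(a) + Q(b) + 6, so its minimum is min P + min Q + 6.
P'(a) = 2a - 2 vanishes at a ∈ {1}; Q'(b) = 2b vanishes at b ∈ {0}.
Local minima of P (where P''>0): P(1)=-1. Local minima of Q: Q(0)=0.
So the global minimum of h is P(1) + Q(0) + 6 = -1 + 0 + 6 = 5, attained at (1, 0).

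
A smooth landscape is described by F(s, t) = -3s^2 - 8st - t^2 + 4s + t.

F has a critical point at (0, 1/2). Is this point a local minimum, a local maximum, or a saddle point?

saddle point

The Hessian of F is constant: H = [[-6, -8], [-8, -2]].
det(H) = (-6)·(-2) − (-8)² = -52.
Since det(H) < 0, H is indefinite and the critical point is a saddle point.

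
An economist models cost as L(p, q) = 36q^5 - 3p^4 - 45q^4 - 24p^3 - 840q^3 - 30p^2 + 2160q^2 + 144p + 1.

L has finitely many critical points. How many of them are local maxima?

L separates as a function of p plus a function of q, so ∇L=0 decouples.
∂L/∂p = -12(p - 1)(p + 3)(p + 4) = 0 at p ∈ {-4, -3, 1}; ∂L/∂q = 180q(q - 3)(q - 2)(q + 4) = 0 at q ∈ {-4, 0, 2, 3}.
The Hessian is diagonal: diag(L_pp, L_qq). Second derivatives: L_pp(-4)=-60, L_pp(-3)=48, L_pp(1)=-240; L_qq(-4)=-30240, L_qq(0)=4320, L_qq(2)=-2160, L_qq(3)=3780.
Local maxima occur where both diagonal entries negative: (-4, -4), (-4, 2), (1, -4), (1, 2). Count: 4.

4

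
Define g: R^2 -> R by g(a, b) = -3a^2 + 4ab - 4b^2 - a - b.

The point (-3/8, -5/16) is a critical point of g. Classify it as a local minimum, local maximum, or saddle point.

local maximum

The Hessian of g is constant: H = [[-6, 4], [4, -8]].
det(H) = (-6)·(-8) − 4² = 32.
det(H) > 0 and tr(H) = -14 < 0, so H is negative definite and the point is a local maximum.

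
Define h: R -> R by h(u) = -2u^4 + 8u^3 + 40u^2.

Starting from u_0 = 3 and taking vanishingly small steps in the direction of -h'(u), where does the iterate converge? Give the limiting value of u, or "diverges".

0

h'(u) = -8u(u - 5)(u + 2), so h'(3) = 240.
Gradient descent moves in the -h' direction, i.e. u is decreasing.
The nearest critical point in that direction is u = 0, where h'' = 80 > 0 (a local minimum). The iterate converges there.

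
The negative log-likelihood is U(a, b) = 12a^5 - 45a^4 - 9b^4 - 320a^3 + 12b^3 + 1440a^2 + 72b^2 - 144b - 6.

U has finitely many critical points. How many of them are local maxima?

4

U separates as a function of a plus a function of b, so ∇U=0 decouples.
∂U/∂a = 60a(a - 4)(a - 3)(a + 4) = 0 at a ∈ {-4, 0, 3, 4}; ∂U/∂b = -36(b - 2)(b - 1)(b + 2) = 0 at b ∈ {-2, 1, 2}.
The Hessian is diagonal: diag(U_aa, U_bb). Second derivatives: U_aa(-4)=-13440, U_aa(0)=2880, U_aa(3)=-1260, U_aa(4)=1920; U_bb(-2)=-432, U_bb(1)=108, U_bb(2)=-144.
Local maxima occur where both diagonal entries negative: (-4, -2), (-4, 2), (3, -2), (3, 2). Count: 4.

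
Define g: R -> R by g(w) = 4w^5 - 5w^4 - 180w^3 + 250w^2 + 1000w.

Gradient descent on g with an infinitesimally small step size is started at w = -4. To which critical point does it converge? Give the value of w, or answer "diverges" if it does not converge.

g'(w) = 20(w - 5)(w - 2)(w + 1)(w + 5), so g'(-4) = -3240.
Gradient descent moves in the -g' direction, i.e. w is increasing.
The nearest critical point in that direction is w = -1, where g'' = 1440 > 0 (a local minimum). The iterate converges there.

-1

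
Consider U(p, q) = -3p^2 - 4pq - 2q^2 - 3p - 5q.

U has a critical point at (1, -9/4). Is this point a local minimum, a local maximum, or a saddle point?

local maximum

The Hessian of U is constant: H = [[-6, -4], [-4, -4]].
det(H) = (-6)·(-4) − (-4)² = 8.
det(H) > 0 and tr(H) = -10 < 0, so H is negative definite and the point is a local maximum.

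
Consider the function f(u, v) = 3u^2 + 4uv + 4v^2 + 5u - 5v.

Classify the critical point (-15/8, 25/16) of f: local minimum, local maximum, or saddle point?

The Hessian of f is constant: H = [[6, 4], [4, 8]].
det(H) = 6·8 − 4² = 32.
det(H) > 0 and tr(H) = 14 > 0, so H is positive definite and the point is a local minimum.

local minimum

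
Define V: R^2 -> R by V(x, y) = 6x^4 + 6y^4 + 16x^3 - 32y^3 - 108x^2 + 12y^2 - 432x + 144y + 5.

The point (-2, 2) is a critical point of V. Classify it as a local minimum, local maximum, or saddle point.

The mixed partial ∂²V/∂x∂y is 0, so the Hessian at any point is diag(V_xx, V_yy) = diag(24(3x^2 + 4x - 9), 24(3y^2 - 8y + 1)).
At (-2, 2): H = diag(-120, -72).
Both eigenvalues are negative, so H is negative definite: a local maximum.

local maximum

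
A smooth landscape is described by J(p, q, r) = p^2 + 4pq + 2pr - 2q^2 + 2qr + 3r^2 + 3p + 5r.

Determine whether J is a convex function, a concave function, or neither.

J is quadratic, so its Hessian is the constant matrix H = [[2, 4, 2], [4, -4, 2], [2, 2, 6]].
Leading principal minors: 2, -24, -104.
Neither pattern holds ⇒ H is indefinite ⇒ neither convex nor concave.

neither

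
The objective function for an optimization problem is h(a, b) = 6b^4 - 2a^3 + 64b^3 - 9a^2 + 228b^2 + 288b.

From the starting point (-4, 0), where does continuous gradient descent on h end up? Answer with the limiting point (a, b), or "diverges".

h is separable, so gradient descent decouples: a follows -∂h/∂a, b follows -∂h/∂b.
∂h/∂a = -6a(a + 3); at a=-4 this is -24, so a increases.
∂h/∂b = 24(b + 1)(b + 3)(b + 4); at b=0 this is 288, so b decreases.
a converges to its nearest critical value -3 (a local min of the a-part); b converges to -1. The iterate converges to (-3, -1).

(-3, -1)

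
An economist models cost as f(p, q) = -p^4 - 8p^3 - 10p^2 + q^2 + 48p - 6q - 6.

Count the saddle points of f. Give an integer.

f separates as a function of p plus a function of q, so ∇f=0 decouples.
∂f/∂p = -4(p - 1)(p + 3)(p + 4) = 0 at p ∈ {-4, -3, 1}; ∂f/∂q = 2(q - 3) = 0 at q ∈ {3}.
The Hessian is diagonal: diag(f_pp, f_qq). Second derivatives: f_pp(-4)=-20, f_pp(-3)=16, f_pp(1)=-80; f_qq(3)=2.
Saddle points occur where the two diagonal entries have opposite signs: (-4, 3), (1, 3). Count: 2.

2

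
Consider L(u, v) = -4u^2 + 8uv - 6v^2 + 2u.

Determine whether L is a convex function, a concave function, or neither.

concave

L is quadratic, so its Hessian is the constant matrix H = [[-8, 8], [8, -12]].
det(H) = 32, tr(H) = -20.
det(H) > 0 and tr(H) < 0, so H is negative definite everywhere: concave.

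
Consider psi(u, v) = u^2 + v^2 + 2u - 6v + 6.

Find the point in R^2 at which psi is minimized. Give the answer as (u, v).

psi(u,v) separates as P(u) + Q(v) + 6, so its minimum is min P + min Q + 6.
P'(u) = 2u + 2 vanishes at u ∈ {-1}; Q'(v) = 2v - 6 vanishes at v ∈ {3}.
Local minima of P (where P''>0): P(-1)=-1. Local minima of Q: Q(3)=-9.
So the global minimum of psi is P(-1) + Q(3) + 6 = -1 − 9 + 6 = -4, attained at (-1, 3).

(-1, 3)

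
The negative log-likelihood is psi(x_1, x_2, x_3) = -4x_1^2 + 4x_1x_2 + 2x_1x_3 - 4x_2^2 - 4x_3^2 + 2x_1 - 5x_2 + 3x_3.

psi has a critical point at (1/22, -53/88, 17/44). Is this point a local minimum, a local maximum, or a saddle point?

The Hessian is constant: H = [[-8, 4, 2], [4, -8, 0], [2, 0, -8]].
Leading principal minors: Δ₁ = -8, Δ₂ = 48, Δ₃ = -352.
The minors alternate sign starting negative (−, +, −), so H is negative definite: a local maximum.

local maximum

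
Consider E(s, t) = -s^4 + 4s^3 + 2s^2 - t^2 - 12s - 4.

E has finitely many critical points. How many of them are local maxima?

E separates as a function of s plus a function of t, so ∇E=0 decouples.
∂E/∂s = -4(s - 3)(s - 1)(s + 1) = 0 at s ∈ {-1, 1, 3}; ∂E/∂t = -2t = 0 at t ∈ {0}.
The Hessian is diagonal: diag(E_ss, E_tt). Second derivatives: E_ss(-1)=-32, E_ss(1)=16, E_ss(3)=-32; E_tt(0)=-2.
Local maxima occur where both diagonal entries negative: (-1, 0), (3, 0). Count: 2.

2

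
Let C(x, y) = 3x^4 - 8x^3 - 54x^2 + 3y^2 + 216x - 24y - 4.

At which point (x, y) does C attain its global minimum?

C(x,y) separates as P(x) + Q(y) − 4, so its minimum is min P + min Q − 4.
P'(x) = 12(x - 3)(x - 2)(x + 3) vanishes at x ∈ {-3, 2, 3}; Q'(y) = 6y - 24 vanishes at y ∈ {4}.
Local minima of P (where P''>0): P(-3)=-675, P(3)=189. Local minima of Q: Q(4)=-48.
So the global minimum of C is P(-3) + Q(4) − 4 = -675 − 48 − 4 = -727, attained at (-3, 4).

(-3, 4)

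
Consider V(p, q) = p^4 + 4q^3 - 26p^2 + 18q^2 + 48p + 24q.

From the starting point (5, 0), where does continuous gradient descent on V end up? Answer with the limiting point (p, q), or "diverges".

V is separable, so gradient descent decouples: p follows -∂V/∂p, q follows -∂V/∂q.
∂V/∂p = 4(p - 3)(p - 1)(p + 4); at p=5 this is 288, so p decreases.
∂V/∂q = 12(q + 1)(q + 2); at q=0 this is 24, so q decreases.
p converges to its nearest critical value 3 (a local min of the p-part); q converges to -1. The iterate converges to (3, -1).

(3, -1)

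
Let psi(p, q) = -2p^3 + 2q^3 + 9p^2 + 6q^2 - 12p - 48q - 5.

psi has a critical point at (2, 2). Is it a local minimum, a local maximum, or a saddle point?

saddle point

The mixed partial ∂²psi/∂p∂q is 0, so the Hessian at any point is diag(psi_pp, psi_qq) = diag(6(-2p + 3), 12(q + 1)).
At (2, 2): H = diag(-6, 36).
The eigenvalues have opposite signs, so H is indefinite: a saddle point.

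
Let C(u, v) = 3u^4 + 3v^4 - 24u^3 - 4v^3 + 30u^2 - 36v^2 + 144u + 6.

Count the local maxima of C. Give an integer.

C separates as a function of u plus a function of v, so ∇C=0 decouples.
∂C/∂u = 12(u - 4)(u - 3)(u + 1) = 0 at u ∈ {-1, 3, 4}; ∂C/∂v = 12v(v - 3)(v + 2) = 0 at v ∈ {-2, 0, 3}.
The Hessian is diagonal: diag(C_uu, C_vv). Second derivatives: C_uu(-1)=240, C_uu(3)=-48, C_uu(4)=60; C_vv(-2)=120, C_vv(0)=-72, C_vv(3)=180.
Local maxima occur where both diagonal entries negative: (3, 0). Count: 1.

1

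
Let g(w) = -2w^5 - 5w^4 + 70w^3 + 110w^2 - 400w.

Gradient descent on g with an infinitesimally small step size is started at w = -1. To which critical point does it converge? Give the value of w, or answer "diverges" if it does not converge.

g'(w) = -10(w - 4)(w - 1)(w + 2)(w + 5), so g'(-1) = -400.
Gradient descent moves in the -g' direction, i.e. w is increasing.
The nearest critical point in that direction is w = 1, where g'' = 540 > 0 (a local minimum). The iterate converges there.

1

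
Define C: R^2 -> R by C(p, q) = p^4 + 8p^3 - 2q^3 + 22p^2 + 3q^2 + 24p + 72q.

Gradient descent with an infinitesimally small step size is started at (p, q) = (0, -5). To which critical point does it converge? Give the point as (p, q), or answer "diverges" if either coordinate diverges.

(-1, -3)

C is separable, so gradient descent decouples: p follows -∂C/∂p, q follows -∂C/∂q.
∂C/∂p = 4(p + 1)(p + 2)(p + 3); at p=0 this is 24, so p decreases.
∂C/∂q = -6(q - 4)(q + 3); at q=-5 this is -108, so q increases.
p converges to its nearest critical value -1 (a local min of the p-part); q converges to -3. The iterate converges to (-1, -3).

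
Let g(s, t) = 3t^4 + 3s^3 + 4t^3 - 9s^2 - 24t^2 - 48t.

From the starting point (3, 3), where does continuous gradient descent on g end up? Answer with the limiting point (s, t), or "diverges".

g is separable, so gradient descent decouples: s follows -∂g/∂s, t follows -∂g/∂t.
∂g/∂s = 9s(s - 2); at s=3 this is 27, so s decreases.
∂g/∂t = 12(t - 2)(t + 1)(t + 2); at t=3 this is 240, so t decreases.
s converges to its nearest critical value 2 (a local min of the s-part); t converges to 2. The iterate converges to (2, 2).

(2, 2)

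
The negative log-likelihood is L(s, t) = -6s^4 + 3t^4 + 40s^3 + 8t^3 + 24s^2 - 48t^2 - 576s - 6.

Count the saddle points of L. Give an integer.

L separates as a function of s plus a function of t, so ∇L=0 decouples.
∂L/∂s = -24(s - 4)(s - 3)(s + 2) = 0 at s ∈ {-2, 3, 4}; ∂L/∂t = 12t(t - 2)(t + 4) = 0 at t ∈ {-4, 0, 2}.
The Hessian is diagonal: diag(L_ss, L_tt). Second derivatives: L_ss(-2)=-720, L_ss(3)=120, L_ss(4)=-144; L_tt(-4)=288, L_tt(0)=-96, L_tt(2)=144.
Saddle points occur where the two diagonal entries have opposite signs: (-2, -4), (-2, 2), (3, 0), (4, -4), (4, 2). Count: 5.

5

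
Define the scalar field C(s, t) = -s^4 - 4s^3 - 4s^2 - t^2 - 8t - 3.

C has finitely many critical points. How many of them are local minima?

0

C separates as a function of s plus a function of t, so ∇C=0 decouples.
∂C/∂s = -4s(s + 1)(s + 2) = 0 at s ∈ {-2, -1, 0}; ∂C/∂t = -2(t + 4) = 0 at t ∈ {-4}.
The Hessian is diagonal: diag(C_ss, C_tt). Second derivatives: C_ss(-2)=-8, C_ss(-1)=4, C_ss(0)=-8; C_tt(-4)=-2.
Local minima occur where both diagonal entries positive: none. Count: 0.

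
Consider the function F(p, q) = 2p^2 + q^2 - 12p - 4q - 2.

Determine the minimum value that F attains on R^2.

-24

F(p,q) separates as A(p) + B(q) − 2, so its minimum is min A + min B − 2.
A'(p) = 4p - 12 vanishes at p ∈ {3}; B'(q) = 2q - 4 vanishes at q ∈ {2}.
Local minima of A (where A''>0): A(3)=-18. Local minima of B: B(2)=-4.
So the global minimum of F is A(3) + B(2) − 2 = -18 − 4 − 2 = -24, attained at (3, 2).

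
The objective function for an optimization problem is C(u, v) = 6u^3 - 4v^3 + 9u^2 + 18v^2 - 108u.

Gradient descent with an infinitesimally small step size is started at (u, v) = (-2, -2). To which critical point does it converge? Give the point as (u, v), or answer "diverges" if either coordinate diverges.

(2, 0)

C is separable, so gradient descent decouples: u follows -∂C/∂u, v follows -∂C/∂v.
∂C/∂u = 18(u - 2)(u + 3); at u=-2 this is -72, so u increases.
∂C/∂v = -12v(v - 3); at v=-2 this is -120, so v increases.
u converges to its nearest critical value 2 (a local min of the u-part); v converges to 0. The iterate converges to (2, 0).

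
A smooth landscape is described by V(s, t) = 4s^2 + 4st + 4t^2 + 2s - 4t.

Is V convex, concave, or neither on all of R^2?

V is quadratic, so its Hessian is the constant matrix H = [[8, 4], [4, 8]].
det(H) = 48, tr(H) = 16.
det(H) > 0 and tr(H) > 0, so H is positive definite everywhere: convex.

convex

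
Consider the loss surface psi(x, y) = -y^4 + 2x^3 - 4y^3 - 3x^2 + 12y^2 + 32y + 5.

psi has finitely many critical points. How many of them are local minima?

1

psi separates as a function of x plus a function of y, so ∇psi=0 decouples.
∂psi/∂x = 6x(x - 1) = 0 at x ∈ {0, 1}; ∂psi/∂y = -4(y - 2)(y + 1)(y + 4) = 0 at y ∈ {-4, -1, 2}.
The Hessian is diagonal: diag(psi_xx, psi_yy). Second derivatives: psi_xx(0)=-6, psi_xx(1)=6; psi_yy(-4)=-72, psi_yy(-1)=36, psi_yy(2)=-72.
Local minima occur where both diagonal entries positive: (1, -1). Count: 1.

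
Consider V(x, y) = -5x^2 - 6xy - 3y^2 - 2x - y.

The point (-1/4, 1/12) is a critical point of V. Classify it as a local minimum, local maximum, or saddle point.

local maximum

The Hessian of V is constant: H = [[-10, -6], [-6, -6]].
det(H) = (-10)·(-6) − (-6)² = 24.
det(H) > 0 and tr(H) = -16 < 0, so H is negative definite and the point is a local maximum.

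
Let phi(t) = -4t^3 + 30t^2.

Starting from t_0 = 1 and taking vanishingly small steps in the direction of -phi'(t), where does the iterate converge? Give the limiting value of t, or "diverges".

phi'(t) = -12t(t - 5), so phi'(1) = 48.
Gradient descent moves in the -phi' direction, i.e. t is decreasing.
The nearest critical point in that direction is t = 0, where phi'' = 60 > 0 (a local minimum). The iterate converges there.

0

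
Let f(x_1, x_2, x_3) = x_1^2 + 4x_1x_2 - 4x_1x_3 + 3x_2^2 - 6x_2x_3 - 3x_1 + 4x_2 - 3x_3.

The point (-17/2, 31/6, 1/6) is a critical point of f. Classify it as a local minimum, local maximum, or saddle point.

The Hessian is constant: H = [[2, 4, -4], [4, 6, -6], [-4, -6, 0]].
Leading principal minors: Δ₁ = 2, Δ₂ = -4, Δ₃ = 24.
The minors fit neither the all-positive nor the alternating-sign pattern, so H is indefinite: a saddle point.

saddle point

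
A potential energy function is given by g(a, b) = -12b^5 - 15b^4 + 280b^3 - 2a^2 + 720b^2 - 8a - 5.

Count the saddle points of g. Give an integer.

2

g separates as a function of a plus a function of b, so ∇g=0 decouples.
∂g/∂a = -4(a + 2) = 0 at a ∈ {-2}; ∂g/∂b = -60b(b - 4)(b + 2)(b + 3) = 0 at b ∈ {-3, -2, 0, 4}.
The Hessian is diagonal: diag(g_aa, g_bb). Second derivatives: g_aa(-2)=-4; g_bb(-3)=1260, g_bb(-2)=-720, g_bb(0)=1440, g_bb(4)=-10080.
Saddle points occur where the two diagonal entries have opposite signs: (-2, -3), (-2, 0). Count: 2.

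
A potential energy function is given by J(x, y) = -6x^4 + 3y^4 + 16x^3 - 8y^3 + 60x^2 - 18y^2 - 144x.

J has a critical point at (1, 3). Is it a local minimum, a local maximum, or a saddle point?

local minimum

The mixed partial ∂²J/∂x∂y is 0, so the Hessian at any point is diag(J_xx, J_yy) = diag(24(-3x^2 + 4x + 5), 12(3y^2 - 4y - 3)).
At (1, 3): H = diag(144, 144).
Both eigenvalues are positive, so H is positive definite: a local minimum.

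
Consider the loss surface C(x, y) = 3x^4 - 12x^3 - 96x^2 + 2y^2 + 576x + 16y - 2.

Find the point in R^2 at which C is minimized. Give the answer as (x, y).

C(x,y) separates as P(x) + Q(y) − 2, so its minimum is min P + min Q − 2.
P'(x) = 12(x - 4)(x - 3)(x + 4) vanishes at x ∈ {-4, 3, 4}; Q'(y) = 4y + 16 vanishes at y ∈ {-4}.
Local minima of P (where P''>0): P(-4)=-2304, P(4)=768. Local minima of Q: Q(-4)=-32.
So the global minimum of C is P(-4) + Q(-4) − 2 = -2304 − 32 − 2 = -2338, attained at (-4, -4).

(-4, -4)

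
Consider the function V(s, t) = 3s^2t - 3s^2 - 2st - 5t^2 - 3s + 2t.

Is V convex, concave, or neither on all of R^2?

neither

The term 3s^2t is cubic, so the Hessian is not constant.
∂²V/∂s² = 6t - 6, which takes both signs as t varies (negative for sufficiently negative t). A diagonal entry of the Hessian changing sign means the Hessian is neither positive- nor negative-semidefinite on all of R^2.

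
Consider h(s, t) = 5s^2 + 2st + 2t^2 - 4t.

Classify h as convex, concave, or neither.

h is quadratic, so its Hessian is the constant matrix H = [[10, 2], [2, 4]].
det(H) = 36, tr(H) = 14.
det(H) > 0 and tr(H) > 0, so H is positive definite everywhere: convex.

convex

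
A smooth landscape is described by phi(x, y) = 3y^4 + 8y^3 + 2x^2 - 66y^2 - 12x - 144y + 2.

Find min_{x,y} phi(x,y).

-583

phi(x,y) separates as P(x) + Q(y) + 2, so its minimum is min P + min Q + 2.
P'(x) = 4x - 12 vanishes at x ∈ {3}; Q'(y) = 12(y - 3)(y + 1)(y + 4) vanishes at y ∈ {-4, -1, 3}.
Local minima of P (where P''>0): P(3)=-18. Local minima of Q: Q(-4)=-224, Q(3)=-567.
So the global minimum of phi is P(3) + Q(3) + 2 = -18 − 567 + 2 = -583, attained at (3, 3).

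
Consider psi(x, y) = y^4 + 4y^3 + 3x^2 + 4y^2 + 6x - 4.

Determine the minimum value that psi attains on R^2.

psi(x,y) separates as P(x) + Q(y) − 4, so its minimum is min P + min Q − 4.
P'(x) = 6x + 6 vanishes at x ∈ {-1}; Q'(y) = 4y(y + 1)(y + 2) vanishes at y ∈ {-2, -1, 0}.
Local minima of P (where P''>0): P(-1)=-3. Local minima of Q: Q(-2)=0, Q(0)=0.
So the global minimum of psi is P(-1) + Q(-2) − 4 = -3 + 0 − 4 = -7, attained at (-1, -2).

-7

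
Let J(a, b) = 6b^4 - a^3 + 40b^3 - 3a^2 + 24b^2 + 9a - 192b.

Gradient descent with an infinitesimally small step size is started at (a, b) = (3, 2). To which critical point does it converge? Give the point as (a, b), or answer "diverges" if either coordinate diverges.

J is separable, so gradient descent decouples: a follows -∂J/∂a, b follows -∂J/∂b.
∂J/∂a = -3(a - 1)(a + 3); at a=3 this is -36, so a increases.
∂J/∂b = 24(b - 1)(b + 2)(b + 4); at b=2 this is 576, so b decreases.
The a-coordinate has no critical point in that direction and runs off to infinity.

diverges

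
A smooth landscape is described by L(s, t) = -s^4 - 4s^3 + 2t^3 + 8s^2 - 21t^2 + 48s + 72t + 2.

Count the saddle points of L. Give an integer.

3

L separates as a function of s plus a function of t, so ∇L=0 decouples.
∂L/∂s = -4(s - 2)(s + 2)(s + 3) = 0 at s ∈ {-3, -2, 2}; ∂L/∂t = 6(t - 4)(t - 3) = 0 at t ∈ {3, 4}.
The Hessian is diagonal: diag(L_ss, L_tt). Second derivatives: L_ss(-3)=-20, L_ss(-2)=16, L_ss(2)=-80; L_tt(3)=-6, L_tt(4)=6.
Saddle points occur where the two diagonal entries have opposite signs: (-3, 4), (-2, 3), (2, 4). Count: 3.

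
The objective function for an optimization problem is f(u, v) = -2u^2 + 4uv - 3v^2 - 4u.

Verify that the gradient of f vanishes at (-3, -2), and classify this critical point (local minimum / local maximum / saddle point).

∇f = (-4u + 4v - 4, 4u - 6v); substituting (-3, -2) gives ∇f = (0, 0), so (-3, -2) is indeed a critical point.
The Hessian of f is constant: H = [[-4, 4], [4, -6]].
det(H) = (-4)·(-6) − 4² = 8.
det(H) > 0 and tr(H) = -10 < 0, so H is negative definite and the point is a local maximum.

local maximum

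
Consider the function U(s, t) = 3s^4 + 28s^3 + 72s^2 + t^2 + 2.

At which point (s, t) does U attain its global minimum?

U(s,t) separates as P(s) + Q(t) + 2, so its minimum is min P + min Q + 2.
P'(s) = 12s(s + 3)(s + 4) vanishes at s ∈ {-4, -3, 0}; Q'(t) = 2t vanishes at t ∈ {0}.
Local minima of P (where P''>0): P(-4)=128, P(0)=0. Local minima of Q: Q(0)=0.
So the global minimum of U is P(0) + Q(0) + 2 = 0 + 0 + 2 = 2, attained at (0, 0).

(0, 0)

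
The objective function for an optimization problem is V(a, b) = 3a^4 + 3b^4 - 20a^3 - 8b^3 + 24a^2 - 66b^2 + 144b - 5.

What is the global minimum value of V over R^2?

V(a,b) separates as P(a) + Q(b) − 5, so its minimum is min P + min Q − 5.
P'(a) = 12a(a - 4)(a - 1) vanishes at a ∈ {0, 1, 4}; Q'(b) = 12(b - 4)(b - 1)(b + 3) vanishes at b ∈ {-3, 1, 4}.
Local minima of P (where P''>0): P(0)=0, P(4)=-128. Local minima of Q: Q(-3)=-567, Q(4)=-224.
So the global minimum of V is P(4) + Q(-3) − 5 = -128 − 567 − 5 = -700, attained at (4, -3).

-700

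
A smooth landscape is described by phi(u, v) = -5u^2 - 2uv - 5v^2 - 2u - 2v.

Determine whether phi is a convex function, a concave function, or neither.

phi is quadratic, so its Hessian is the constant matrix H = [[-10, -2], [-2, -10]].
det(H) = 96, tr(H) = -20.
det(H) > 0 and tr(H) < 0, so H is negative definite everywhere: concave.

concave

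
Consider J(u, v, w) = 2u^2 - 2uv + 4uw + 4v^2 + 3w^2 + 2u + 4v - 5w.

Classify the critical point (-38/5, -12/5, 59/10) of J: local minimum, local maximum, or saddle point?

The Hessian is constant: H = [[4, -2, 4], [-2, 8, 0], [4, 0, 6]].
Leading principal minors: Δ₁ = 4, Δ₂ = 28, Δ₃ = 40.
All leading minors are positive, so H is positive definite: a local minimum.

local minimum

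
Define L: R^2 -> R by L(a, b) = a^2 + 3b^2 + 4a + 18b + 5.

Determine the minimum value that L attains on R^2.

-26

L(a,b) separates as P(a) + Q(b) + 5, so its minimum is min P + min Q + 5.
P'(a) = 2a + 4 vanishes at a ∈ {-2}; Q'(b) = 6b + 18 vanishes at b ∈ {-3}.
Local minima of P (where P''>0): P(-2)=-4. Local minima of Q: Q(-3)=-27.
So the global minimum of L is P(-2) + Q(-3) + 5 = -4 − 27 + 5 = -26, attained at (-2, -3).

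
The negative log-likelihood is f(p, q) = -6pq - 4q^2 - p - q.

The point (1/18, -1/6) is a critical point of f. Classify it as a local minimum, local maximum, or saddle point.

saddle point

The Hessian of f is constant: H = [[0, -6], [-6, -8]].
det(H) = 0·(-8) − (-6)² = -36.
Since det(H) < 0, H is indefinite and the critical point is a saddle point.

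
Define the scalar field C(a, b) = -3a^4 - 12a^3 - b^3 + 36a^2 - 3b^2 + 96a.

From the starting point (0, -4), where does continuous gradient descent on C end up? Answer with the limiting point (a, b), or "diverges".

(-1, -2)

C is separable, so gradient descent decouples: a follows -∂C/∂a, b follows -∂C/∂b.
∂C/∂a = -12(a - 2)(a + 1)(a + 4); at a=0 this is 96, so a decreases.
∂C/∂b = -3b(b + 2); at b=-4 this is -24, so b increases.
a converges to its nearest critical value -1 (a local min of the a-part); b converges to -2. The iterate converges to (-1, -2).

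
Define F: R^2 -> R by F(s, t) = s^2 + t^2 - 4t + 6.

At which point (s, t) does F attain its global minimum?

F(s,t) separates as P(s) + Q(t) + 6, so its minimum is min P + min Q + 6.
P'(s) = 2s vanishes at s ∈ {0}; Q'(t) = 2(t - 2) vanishes at t ∈ {2}.
Local minima of P (where P''>0): P(0)=0. Local minima of Q: Q(2)=-4.
So the global minimum of F is P(0) + Q(2) + 6 = 0 − 4 + 6 = 2, attained at (0, 2).

(0, 2)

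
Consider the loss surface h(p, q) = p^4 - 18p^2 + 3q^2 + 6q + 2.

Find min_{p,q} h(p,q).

-82

h(p,q) separates as A(p) + B(q) + 2, so its minimum is min A + min B + 2.
A'(p) = 4p(p - 3)(p + 3) vanishes at p ∈ {-3, 0, 3}; B'(q) = 6q + 6 vanishes at q ∈ {-1}.
Local minima of A (where A''>0): A(-3)=-81, A(3)=-81. Local minima of B: B(-1)=-3.
So the global minimum of h is A(-3) + B(-1) + 2 = -81 − 3 + 2 = -82, attained at (-3, -1).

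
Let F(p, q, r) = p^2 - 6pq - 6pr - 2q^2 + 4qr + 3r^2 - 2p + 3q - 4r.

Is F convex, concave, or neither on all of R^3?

neither

F is quadratic, so its Hessian is the constant matrix H = [[2, -6, -6], [-6, -4, 4], [-6, 4, 6]].
Leading principal minors: 2, -44, 136.
Neither pattern holds ⇒ H is indefinite ⇒ neither convex nor concave.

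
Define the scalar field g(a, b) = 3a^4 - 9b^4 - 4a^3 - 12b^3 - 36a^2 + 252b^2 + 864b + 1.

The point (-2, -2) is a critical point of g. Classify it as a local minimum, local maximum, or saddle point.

local minimum

The mixed partial ∂²g/∂a∂b is 0, so the Hessian at any point is diag(g_aa, g_bb) = diag(12(3a^2 - 2a - 6), 36(-3b^2 - 2b + 14)).
At (-2, -2): H = diag(120, 216).
Both eigenvalues are positive, so H is positive definite: a local minimum.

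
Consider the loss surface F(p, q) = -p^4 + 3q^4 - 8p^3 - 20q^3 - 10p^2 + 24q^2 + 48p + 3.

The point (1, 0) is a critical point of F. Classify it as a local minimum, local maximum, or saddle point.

saddle point

The mixed partial ∂²F/∂p∂q is 0, so the Hessian at any point is diag(F_pp, F_qq) = diag(-4(3p^2 + 12p + 5), 12(3q^2 - 10q + 4)).
At (1, 0): H = diag(-80, 48).
The eigenvalues have opposite signs, so H is indefinite: a saddle point.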